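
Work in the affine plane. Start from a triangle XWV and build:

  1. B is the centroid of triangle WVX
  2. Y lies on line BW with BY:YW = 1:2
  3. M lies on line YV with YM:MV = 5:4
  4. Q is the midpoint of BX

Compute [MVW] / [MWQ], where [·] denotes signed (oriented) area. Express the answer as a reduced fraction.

[MVW]:[MWQ] = 4/17

Set X = (0, 0), W = (1, 0), V = (0, 1); any affine frame gives the same invariant.
1. B is the centroid of triangle WVX ⇒ B = (1/3, 1/3)
2. Y lies on line BW with BY:YW = 1:2 ⇒ Y = (5/9, 2/9)
3. M lies on line YV with YM:MV = 5:4 ⇒ M = (20/81, 53/81)
4. Q is the midpoint of BX ⇒ Q = (1/6, 1/6)
2·[MVW] = -8/81, 2·[MWQ] = -34/81
[MVW]:[MWQ] = -8/81:-34/81 = 4/17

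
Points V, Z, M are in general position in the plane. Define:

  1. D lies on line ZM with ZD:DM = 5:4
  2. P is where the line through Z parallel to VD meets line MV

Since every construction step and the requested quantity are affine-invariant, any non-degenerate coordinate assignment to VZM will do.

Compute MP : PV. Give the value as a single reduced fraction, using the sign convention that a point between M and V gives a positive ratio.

Work in coordinates with V = (0, 0), Z = (1, 0), M = (0, 1).
1. D lies on line ZM with ZD:DM = 5:4 ⇒ D = (4/9, 5/9)
2. P is where the line through Z parallel to VD meets line MV ⇒ P = (0, -5/4)
P = M + t·(V−M) with t = 9/4, so MP:PV = t:(1−t) = 9/4:-5/4

MP:PV = -9/5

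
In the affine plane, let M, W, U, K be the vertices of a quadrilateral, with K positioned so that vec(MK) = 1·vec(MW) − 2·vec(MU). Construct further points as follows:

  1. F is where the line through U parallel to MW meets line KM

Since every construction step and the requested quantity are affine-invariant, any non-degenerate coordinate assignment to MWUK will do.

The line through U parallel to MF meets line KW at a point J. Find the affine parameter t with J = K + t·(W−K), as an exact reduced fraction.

t = 1/2

Choose coordinates M = (0, 0), W = (1, 0), U = (0, 1), K = (1, -2).
1. F is where the line through U parallel to MW meets line KM ⇒ F = (-1/2, 1)
through U parallel to MF: direction (-1/2, 1); meets KW at J = (1, -1)
J = K + t·(W−K) with t = 1/2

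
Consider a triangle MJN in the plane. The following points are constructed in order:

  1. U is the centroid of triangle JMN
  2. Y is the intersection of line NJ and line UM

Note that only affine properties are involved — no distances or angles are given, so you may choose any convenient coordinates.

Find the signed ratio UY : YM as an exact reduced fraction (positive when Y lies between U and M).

Set M = (0, 0), J = (1, 0), N = (0, 1); any affine frame gives the same invariant.
1. U is the centroid of triangle JMN ⇒ U = (1/3, 1/3)
2. Y is the intersection of line NJ and line UM ⇒ Y = (1/2, 1/2)
Y = U + t·(M−U) with t = -1/2, so UY:YM = t:(1−t) = -1/2:3/2

UY:YM = -1/3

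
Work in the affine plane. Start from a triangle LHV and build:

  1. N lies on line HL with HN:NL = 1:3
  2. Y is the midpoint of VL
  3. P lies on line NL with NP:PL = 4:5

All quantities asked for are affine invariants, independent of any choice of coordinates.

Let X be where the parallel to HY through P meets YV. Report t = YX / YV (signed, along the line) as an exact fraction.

Work in coordinates with L = (0, 0), H = (1, 0), V = (0, 1).
1. N lies on line HL with HN:NL = 1:3 ⇒ N = (3/4, 0)
2. Y is the midpoint of VL ⇒ Y = (0, 1/2)
3. P lies on line NL with NP:PL = 4:5 ⇒ P = (5/12, 0)
through P parallel to HY: direction (-1, 1/2); meets YV at X = (0, 5/24)
X = Y + t·(V−Y) with t = -7/12

t = -7/12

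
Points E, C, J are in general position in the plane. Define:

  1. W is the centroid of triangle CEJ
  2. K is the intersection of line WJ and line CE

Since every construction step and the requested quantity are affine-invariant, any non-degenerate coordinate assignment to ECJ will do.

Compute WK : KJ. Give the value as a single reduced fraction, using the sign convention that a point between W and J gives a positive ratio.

WK:KJ = -1/3

Set E = (0, 0), C = (1, 0), J = (0, 1); any affine frame gives the same invariant.
1. W is the centroid of triangle CEJ ⇒ W = (1/3, 1/3)
2. K is the intersection of line WJ and line CE ⇒ K = (1/2, 0)
K = W + t·(J−W) with t = -1/2, so WK:KJ = t:(1−t) = -1/2:3/2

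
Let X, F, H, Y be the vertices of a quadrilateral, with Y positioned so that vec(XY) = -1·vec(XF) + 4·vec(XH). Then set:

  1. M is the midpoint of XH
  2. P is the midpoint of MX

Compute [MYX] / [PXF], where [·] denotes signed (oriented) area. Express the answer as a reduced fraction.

Set X = (0, 0), F = (1, 0), H = (0, 1), Y = (-1, 4); any affine frame gives the same invariant.
1. M is the midpoint of XH ⇒ M = (0, 1/2)
2. P is the midpoint of MX ⇒ P = (0, 1/4)
2·[MYX] = 1/2, 2·[PXF] = 1/4
[MYX]:[PXF] = 1/2:1/4 = 2

[MYX]:[PXF] = 2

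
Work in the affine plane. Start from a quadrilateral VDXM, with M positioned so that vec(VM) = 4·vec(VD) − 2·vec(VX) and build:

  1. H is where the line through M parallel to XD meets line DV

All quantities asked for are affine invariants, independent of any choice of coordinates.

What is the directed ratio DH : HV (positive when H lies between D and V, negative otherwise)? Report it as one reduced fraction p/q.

DH:HV = -1/2

Choose coordinates V = (0, 0), D = (1, 0), X = (0, 1), M = (4, -2).
1. H is where the line through M parallel to XD meets line DV ⇒ H = (2, 0)
H = D + t·(V−D) with t = -1, so DH:HV = t:(1−t) = -1:2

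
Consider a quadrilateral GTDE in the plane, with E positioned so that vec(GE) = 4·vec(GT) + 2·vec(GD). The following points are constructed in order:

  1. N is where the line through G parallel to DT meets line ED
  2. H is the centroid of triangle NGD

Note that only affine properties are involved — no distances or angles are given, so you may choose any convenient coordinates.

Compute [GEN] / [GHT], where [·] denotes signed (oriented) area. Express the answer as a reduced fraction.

[GEN]:[GHT] = -8

Choose coordinates G = (0, 0), T = (1, 0), D = (0, 1), E = (4, 2).
1. N is where the line through G parallel to DT meets line ED ⇒ N = (-4/5, 4/5)
2. H is the centroid of triangle NGD ⇒ H = (-4/15, 3/5)
2·[GEN] = 24/5, 2·[GHT] = -3/5
[GEN]:[GHT] = 24/5:-3/5 = -8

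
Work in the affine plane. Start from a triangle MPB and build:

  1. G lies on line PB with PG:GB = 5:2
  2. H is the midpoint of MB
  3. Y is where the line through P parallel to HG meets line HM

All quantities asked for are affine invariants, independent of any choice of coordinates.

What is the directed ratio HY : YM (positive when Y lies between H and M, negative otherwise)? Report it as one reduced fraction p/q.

Set M = (0, 0), P = (1, 0), B = (0, 1); any affine frame gives the same invariant.
1. G lies on line PB with PG:GB = 5:2 ⇒ G = (2/7, 5/7)
2. H is the midpoint of MB ⇒ H = (0, 1/2)
3. Y is where the line through P parallel to HG meets line HM ⇒ Y = (0, -3/4)
Y = H + t·(M−H) with t = 5/2, so HY:YM = t:(1−t) = 5/2:-3/2

HY:YM = -5/3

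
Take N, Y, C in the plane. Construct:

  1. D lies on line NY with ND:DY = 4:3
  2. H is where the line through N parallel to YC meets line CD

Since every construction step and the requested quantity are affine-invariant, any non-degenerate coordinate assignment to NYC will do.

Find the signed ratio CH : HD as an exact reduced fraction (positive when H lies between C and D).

CH:HD = -7/4

Assign N = (0, 0), Y = (1, 0), C = (0, 1) — the answer is frame-independent, so this choice is without loss of generality.
1. D lies on line NY with ND:DY = 4:3 ⇒ D = (4/7, 0)
2. H is where the line through N parallel to YC meets line CD ⇒ H = (4/3, -4/3)
H = C + t·(D−C) with t = 7/3, so CH:HD = t:(1−t) = 7/3:-4/3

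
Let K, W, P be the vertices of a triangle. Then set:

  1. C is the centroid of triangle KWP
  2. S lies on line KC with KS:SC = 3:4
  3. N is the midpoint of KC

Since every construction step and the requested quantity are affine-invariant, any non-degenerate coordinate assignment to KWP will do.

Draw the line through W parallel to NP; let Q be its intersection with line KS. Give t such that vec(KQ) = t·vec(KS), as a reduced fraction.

t = 35/6

Assign K = (0, 0), W = (1, 0), P = (0, 1) — the answer is frame-independent, so this choice is without loss of generality.
1. C is the centroid of triangle KWP ⇒ C = (1/3, 1/3)
2. S lies on line KC with KS:SC = 3:4 ⇒ S = (1/7, 1/7)
3. N is the midpoint of KC ⇒ N = (1/6, 1/6)
through W parallel to NP: direction (-1/6, 5/6); meets KS at Q = (5/6, 5/6)
Q = K + t·(S−K) with t = 35/6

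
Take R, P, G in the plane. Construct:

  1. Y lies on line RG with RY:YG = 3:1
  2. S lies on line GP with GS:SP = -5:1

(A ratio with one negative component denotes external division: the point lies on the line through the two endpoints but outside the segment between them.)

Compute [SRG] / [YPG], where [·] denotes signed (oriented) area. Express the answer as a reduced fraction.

Choose coordinates R = (0, 0), P = (1, 0), G = (0, 1).
1. Y lies on line RG with RY:YG = 3:1 ⇒ Y = (0, 3/4)
2. S lies on line GP with GS:SP = -5:1 ⇒ S = (5/4, -1/4)
2·[SRG] = -5/4, 2·[YPG] = 1/4
[SRG]:[YPG] = -5/4:1/4 = -5

[SRG]:[YPG] = -5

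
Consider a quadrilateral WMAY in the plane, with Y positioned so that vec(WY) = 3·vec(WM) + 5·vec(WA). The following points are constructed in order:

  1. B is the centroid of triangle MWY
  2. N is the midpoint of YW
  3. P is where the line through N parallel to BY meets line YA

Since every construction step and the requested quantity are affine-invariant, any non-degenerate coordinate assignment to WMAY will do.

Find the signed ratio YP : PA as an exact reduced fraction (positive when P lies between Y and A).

YP:PA = 1/3

Work in coordinates with W = (0, 0), M = (1, 0), A = (0, 1), Y = (3, 5).
1. B is the centroid of triangle MWY ⇒ B = (4/3, 5/3)
2. N is the midpoint of YW ⇒ N = (3/2, 5/2)
3. P is where the line through N parallel to BY meets line YA ⇒ P = (9/4, 4)
P = Y + t·(A−Y) with t = 1/4, so YP:PA = t:(1−t) = 1/4:3/4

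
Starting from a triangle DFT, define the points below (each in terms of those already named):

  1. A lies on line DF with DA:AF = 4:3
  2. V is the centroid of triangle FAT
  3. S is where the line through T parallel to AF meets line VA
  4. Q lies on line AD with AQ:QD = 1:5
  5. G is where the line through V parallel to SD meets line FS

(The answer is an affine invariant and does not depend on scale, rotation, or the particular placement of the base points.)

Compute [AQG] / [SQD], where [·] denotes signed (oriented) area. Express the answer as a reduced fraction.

Set D = (0, 0), F = (1, 0), T = (0, 1); any affine frame gives the same invariant.
1. A lies on line DF with DA:AF = 4:3 ⇒ A = (4/7, 0)
2. V is the centroid of triangle FAT ⇒ V = (11/21, 1/3)
3. S is where the line through T parallel to AF meets line VA ⇒ S = (3/7, 1)
4. Q lies on line AD with AQ:QD = 1:5 ⇒ Q = (10/21, 0)
5. G is where the line through V parallel to SD meets line FS ⇒ G = (95/147, 13/21)
2·[AQG] = -26/441, 2·[SQD] = -10/21
[AQG]:[SQD] = -26/441:-10/21 = 13/105

[AQG]:[SQD] = 13/105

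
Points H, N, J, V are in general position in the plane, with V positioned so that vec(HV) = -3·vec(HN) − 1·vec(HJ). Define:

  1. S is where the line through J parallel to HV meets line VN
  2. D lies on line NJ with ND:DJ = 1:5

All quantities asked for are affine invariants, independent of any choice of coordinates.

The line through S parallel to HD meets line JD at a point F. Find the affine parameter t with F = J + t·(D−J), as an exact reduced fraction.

t = 2

Assign H = (0, 0), N = (1, 0), J = (0, 1), V = (-3, -1) — the answer is frame-independent, so this choice is without loss of generality.
1. S is where the line through J parallel to HV meets line VN ⇒ S = (-15, -4)
2. D lies on line NJ with ND:DJ = 1:5 ⇒ D = (5/6, 1/6)
through S parallel to HD: direction (5/6, 1/6); meets JD at F = (5/3, -2/3)
F = J + t·(D−J) with t = 2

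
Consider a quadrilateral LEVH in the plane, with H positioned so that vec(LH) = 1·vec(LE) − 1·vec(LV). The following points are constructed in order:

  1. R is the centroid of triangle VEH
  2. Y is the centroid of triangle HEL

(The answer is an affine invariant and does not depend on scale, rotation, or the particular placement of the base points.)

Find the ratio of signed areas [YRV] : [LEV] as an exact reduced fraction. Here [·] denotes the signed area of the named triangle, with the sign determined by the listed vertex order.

[YRV]:[LEV] = 2/9

Assign L = (0, 0), E = (1, 0), V = (0, 1), H = (1, -1) — the answer is frame-independent, so this choice is without loss of generality.
1. R is the centroid of triangle VEH ⇒ R = (2/3, 0)
2. Y is the centroid of triangle HEL ⇒ Y = (2/3, -1/3)
2·[YRV] = 2/9, 2·[LEV] = 1
[YRV]:[LEV] = 2/9:1 = 2/9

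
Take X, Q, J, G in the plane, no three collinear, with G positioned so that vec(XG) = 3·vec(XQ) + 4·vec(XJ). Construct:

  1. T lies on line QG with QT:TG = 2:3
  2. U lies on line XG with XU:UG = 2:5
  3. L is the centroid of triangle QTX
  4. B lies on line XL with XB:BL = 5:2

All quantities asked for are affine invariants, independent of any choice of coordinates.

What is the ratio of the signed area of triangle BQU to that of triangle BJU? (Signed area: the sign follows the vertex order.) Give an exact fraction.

Work in coordinates with X = (0, 0), Q = (1, 0), J = (0, 1), G = (3, 4).
1. T lies on line QG with QT:TG = 2:3 ⇒ T = (9/5, 8/5)
2. U lies on line XG with XU:UG = 2:5 ⇒ U = (6/7, 8/7)
3. L is the centroid of triangle QTX ⇒ L = (14/15, 8/15)
4. B lies on line XL with XB:BL = 5:2 ⇒ B = (2/3, 8/21)
2·[BQU] = 16/49, 2·[BJU] = -92/147
[BQU]:[BJU] = 16/49:-92/147 = -12/23

[BQU]:[BJU] = -12/23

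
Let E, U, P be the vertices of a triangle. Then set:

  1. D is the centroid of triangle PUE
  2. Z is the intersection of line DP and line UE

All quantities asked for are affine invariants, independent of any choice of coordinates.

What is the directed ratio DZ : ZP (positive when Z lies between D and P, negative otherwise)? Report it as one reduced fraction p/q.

Work in coordinates with E = (0, 0), U = (1, 0), P = (0, 1).
1. D is the centroid of triangle PUE ⇒ D = (1/3, 1/3)
2. Z is the intersection of line DP and line UE ⇒ Z = (1/2, 0)
Z = D + t·(P−D) with t = -1/2, so DZ:ZP = t:(1−t) = -1/2:3/2

DZ:ZP = -1/3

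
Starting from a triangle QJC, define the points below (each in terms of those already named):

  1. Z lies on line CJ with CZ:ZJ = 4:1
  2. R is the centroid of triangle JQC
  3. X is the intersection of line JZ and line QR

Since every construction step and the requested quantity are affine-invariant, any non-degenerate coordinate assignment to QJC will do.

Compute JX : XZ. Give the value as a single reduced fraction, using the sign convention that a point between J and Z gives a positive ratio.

JX:XZ = -5/3

Set Q = (0, 0), J = (1, 0), C = (0, 1); any affine frame gives the same invariant.
1. Z lies on line CJ with CZ:ZJ = 4:1 ⇒ Z = (4/5, 1/5)
2. R is the centroid of triangle JQC ⇒ R = (1/3, 1/3)
3. X is the intersection of line JZ and line QR ⇒ X = (1/2, 1/2)
X = J + t·(Z−J) with t = 5/2, so JX:XZ = t:(1−t) = 5/2:-3/2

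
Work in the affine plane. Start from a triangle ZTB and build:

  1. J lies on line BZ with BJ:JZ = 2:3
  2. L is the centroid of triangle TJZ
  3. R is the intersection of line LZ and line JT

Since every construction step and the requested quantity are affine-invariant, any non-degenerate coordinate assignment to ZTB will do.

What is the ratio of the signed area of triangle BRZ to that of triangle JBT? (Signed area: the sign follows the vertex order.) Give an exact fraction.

Choose coordinates Z = (0, 0), T = (1, 0), B = (0, 1).
1. J lies on line BZ with BJ:JZ = 2:3 ⇒ J = (0, 3/5)
2. L is the centroid of triangle TJZ ⇒ L = (1/3, 1/5)
3. R is the intersection of line LZ and line JT ⇒ R = (1/2, 3/10)
2·[BRZ] = -1/2, 2·[JBT] = -2/5
[BRZ]:[JBT] = -1/2:-2/5 = 5/4

[BRZ]:[JBT] = 5/4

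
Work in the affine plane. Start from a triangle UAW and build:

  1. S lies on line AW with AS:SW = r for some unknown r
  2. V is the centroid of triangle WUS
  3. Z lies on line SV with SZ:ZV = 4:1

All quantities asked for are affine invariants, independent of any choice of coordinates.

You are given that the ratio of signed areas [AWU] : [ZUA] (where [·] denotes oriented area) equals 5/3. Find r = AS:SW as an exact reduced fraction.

r = 5/2

Work in coordinates with U = (0, 0), A = (1, 0), W = (0, 1).
1. With AS:SW = r, write λ = r/(r+1) so S = A + λ·(W−A); S is affine-linear in λ
2. V is the centroid of triangle WUS ⇒ V is an affine combination of earlier points and hence also affine-linear in λ
3. Z lies on line SV with SZ:ZV = 4:1 ⇒ Z is an affine combination of earlier points and hence also affine-linear in λ
Every point depending on S is an affine combination of S and λ-independent points, so each such coordinate is linear in λ; the λ² term in each signed area is a multiple of (W−A)×(W−A) = 0, so 2·[AWU] and 2·[ZUA] are each linear in λ. Evaluating at λ=0 and λ=1:
  2·[AWU] = 1,   2·[ZUA] = 7/15·λ + 4/15
So [AWU]:[ZUA] = (1) / (7/15·λ + 4/15). Setting this equal to 5/3:
  1 = 5/3·(7/15·λ + 4/15)  ⇒  λ = 5/7
Then r = λ/(1−λ) = (5/7)/(2/7) = 5/2. Check: with r = 5/2, S = (2/7, 5/7) and [AWU]:[ZUA] = 5/3 as required.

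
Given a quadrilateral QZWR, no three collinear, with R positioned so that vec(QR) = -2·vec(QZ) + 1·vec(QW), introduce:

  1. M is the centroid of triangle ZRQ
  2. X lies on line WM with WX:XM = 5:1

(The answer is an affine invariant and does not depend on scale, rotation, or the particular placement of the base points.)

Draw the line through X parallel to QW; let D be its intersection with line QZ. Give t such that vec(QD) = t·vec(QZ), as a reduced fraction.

Set Q = (0, 0), Z = (1, 0), W = (0, 1), R = (-2, 1); any affine frame gives the same invariant.
1. M is the centroid of triangle ZRQ ⇒ M = (-1/3, 1/3)
2. X lies on line WM with WX:XM = 5:1 ⇒ X = (-5/18, 4/9)
through X parallel to QW: direction (0, 1); meets QZ at D = (-5/18, 0)
D = Q + t·(Z−Q) with t = -5/18

t = -5/18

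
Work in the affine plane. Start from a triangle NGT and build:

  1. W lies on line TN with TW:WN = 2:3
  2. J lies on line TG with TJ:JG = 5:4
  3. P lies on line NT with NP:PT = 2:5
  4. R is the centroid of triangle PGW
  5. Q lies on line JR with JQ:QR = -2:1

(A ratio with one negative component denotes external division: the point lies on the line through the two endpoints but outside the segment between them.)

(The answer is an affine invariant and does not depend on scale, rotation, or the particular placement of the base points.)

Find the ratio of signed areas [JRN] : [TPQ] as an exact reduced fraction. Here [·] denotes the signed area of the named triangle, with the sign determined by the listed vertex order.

[JRN]:[TPQ] = 1/5

Work in coordinates with N = (0, 0), G = (1, 0), T = (0, 1).
1. W lies on line TN with TW:WN = 2:3 ⇒ W = (0, 3/5)
2. J lies on line TG with TJ:JG = 5:4 ⇒ J = (5/9, 4/9)
3. P lies on line NT with NP:PT = 2:5 ⇒ P = (0, 2/7)
4. R is the centroid of triangle PGW ⇒ R = (1/3, 31/105)
5. Q lies on line JR with JQ:QR = -2:1 ⇒ Q = (1/9, 46/315)
2·[JRN] = 1/63, 2·[TPQ] = 5/63
[JRN]:[TPQ] = 1/63:5/63 = 1/5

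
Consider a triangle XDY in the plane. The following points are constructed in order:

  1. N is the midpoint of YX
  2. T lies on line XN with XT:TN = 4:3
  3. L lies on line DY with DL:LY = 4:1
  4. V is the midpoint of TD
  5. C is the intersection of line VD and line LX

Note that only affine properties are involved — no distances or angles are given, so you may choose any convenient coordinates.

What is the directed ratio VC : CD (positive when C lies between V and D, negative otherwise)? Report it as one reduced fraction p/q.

Choose coordinates X = (0, 0), D = (1, 0), Y = (0, 1).
1. N is the midpoint of YX ⇒ N = (0, 1/2)
2. T lies on line XN with XT:TN = 4:3 ⇒ T = (0, 2/7)
3. L lies on line DY with DL:LY = 4:1 ⇒ L = (1/5, 4/5)
4. V is the midpoint of TD ⇒ V = (1/2, 1/7)
5. C is the intersection of line VD and line LX ⇒ C = (1/15, 4/15)
C = V + t·(D−V) with t = -13/15, so VC:CD = t:(1−t) = -13/15:28/15

VC:CD = -13/28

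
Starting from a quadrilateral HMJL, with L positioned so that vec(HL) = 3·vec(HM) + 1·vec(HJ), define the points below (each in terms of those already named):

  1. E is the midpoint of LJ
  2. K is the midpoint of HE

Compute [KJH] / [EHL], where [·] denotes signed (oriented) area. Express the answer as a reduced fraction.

[KJH]:[EHL] = 1/2

Assign H = (0, 0), M = (1, 0), J = (0, 1), L = (3, 1) — the answer is frame-independent, so this choice is without loss of generality.
1. E is the midpoint of LJ ⇒ E = (3/2, 1)
2. K is the midpoint of HE ⇒ K = (3/4, 1/2)
2·[KJH] = 3/4, 2·[EHL] = 3/2
[KJH]:[EHL] = 3/4:3/2 = 1/2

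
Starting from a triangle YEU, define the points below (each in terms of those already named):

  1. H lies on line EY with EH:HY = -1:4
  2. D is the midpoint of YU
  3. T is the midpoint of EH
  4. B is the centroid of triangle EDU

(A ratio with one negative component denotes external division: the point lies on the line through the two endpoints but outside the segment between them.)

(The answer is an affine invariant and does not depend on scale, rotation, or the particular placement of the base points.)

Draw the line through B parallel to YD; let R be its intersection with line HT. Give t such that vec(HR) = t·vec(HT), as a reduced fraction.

Choose coordinates Y = (0, 0), E = (1, 0), U = (0, 1).
1. H lies on line EY with EH:HY = -1:4 ⇒ H = (4/3, 0)
2. D is the midpoint of YU ⇒ D = (0, 1/2)
3. T is the midpoint of EH ⇒ T = (7/6, 0)
4. B is the centroid of triangle EDU ⇒ B = (1/3, 1/2)
through B parallel to YD: direction (0, 1/2); meets HT at R = (1/3, 0)
R = H + t·(T−H) with t = 6

t = 6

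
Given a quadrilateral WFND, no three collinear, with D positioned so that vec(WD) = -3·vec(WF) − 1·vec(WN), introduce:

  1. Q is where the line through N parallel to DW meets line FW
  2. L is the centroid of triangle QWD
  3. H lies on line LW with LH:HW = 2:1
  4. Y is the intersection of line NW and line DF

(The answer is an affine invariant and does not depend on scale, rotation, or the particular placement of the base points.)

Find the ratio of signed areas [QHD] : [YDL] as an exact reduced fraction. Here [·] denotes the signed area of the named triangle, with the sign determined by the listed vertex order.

[QHD]:[YDL] = 28/15

Choose coordinates W = (0, 0), F = (1, 0), N = (0, 1), D = (-3, -1).
1. Q is where the line through N parallel to DW meets line FW ⇒ Q = (-3, 0)
2. L is the centroid of triangle QWD ⇒ L = (-2, -1/3)
3. H lies on line LW with LH:HW = 2:1 ⇒ H = (-2/3, -1/9)
4. Y is the intersection of line NW and line DF ⇒ Y = (0, -1/4)
2·[QHD] = -7/3, 2·[YDL] = -5/4
[QHD]:[YDL] = -7/3:-5/4 = 28/15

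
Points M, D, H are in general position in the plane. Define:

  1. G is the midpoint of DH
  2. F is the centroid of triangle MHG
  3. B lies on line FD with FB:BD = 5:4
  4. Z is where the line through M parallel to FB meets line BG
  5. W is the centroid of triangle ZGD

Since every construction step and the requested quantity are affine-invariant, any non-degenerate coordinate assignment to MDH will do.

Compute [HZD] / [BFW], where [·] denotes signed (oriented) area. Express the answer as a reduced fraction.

[HZD]:[BFW] = 48/5

Work in coordinates with M = (0, 0), D = (1, 0), H = (0, 1).
1. G is the midpoint of DH ⇒ G = (1/2, 1/2)
2. F is the centroid of triangle MHG ⇒ F = (1/6, 1/2)
3. B lies on line FD with FB:BD = 5:4 ⇒ B = (17/27, 2/9)
4. Z is where the line through M parallel to FB meets line BG ⇒ Z = (55/54, -11/18)
5. W is the centroid of triangle ZGD ⇒ W = (68/81, -1/27)
2·[HZD] = 16/27, 2·[BFW] = 5/81
[HZD]:[BFW] = 16/27:5/81 = 48/5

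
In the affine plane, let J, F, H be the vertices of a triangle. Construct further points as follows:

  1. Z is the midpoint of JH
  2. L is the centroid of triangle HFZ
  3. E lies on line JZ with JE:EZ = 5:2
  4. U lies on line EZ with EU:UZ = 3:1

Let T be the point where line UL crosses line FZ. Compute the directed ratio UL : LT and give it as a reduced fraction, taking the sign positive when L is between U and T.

UL:LT = -17/14

Choose coordinates J = (0, 0), F = (1, 0), H = (0, 1).
1. Z is the midpoint of JH ⇒ Z = (0, 1/2)
2. L is the centroid of triangle HFZ ⇒ L = (1/3, 1/2)
3. E lies on line JZ with JE:EZ = 5:2 ⇒ E = (0, 5/14)
4. U lies on line EZ with EU:UZ = 3:1 ⇒ U = (0, 13/28)
line UL meets FZ at T = (1/17, 8/17)
L = U + t·(T−U) with t = 17/3, so UL:LT = 17/3:-14/3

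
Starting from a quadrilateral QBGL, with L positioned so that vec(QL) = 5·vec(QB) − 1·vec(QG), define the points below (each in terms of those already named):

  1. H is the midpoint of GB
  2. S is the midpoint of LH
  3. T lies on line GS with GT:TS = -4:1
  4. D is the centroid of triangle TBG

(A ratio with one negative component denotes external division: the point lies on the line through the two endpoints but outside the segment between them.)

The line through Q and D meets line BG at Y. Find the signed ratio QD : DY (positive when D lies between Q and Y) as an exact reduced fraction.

Assign Q = (0, 0), B = (1, 0), G = (0, 1), L = (5, -1) — the answer is frame-independent, so this choice is without loss of generality.
1. H is the midpoint of GB ⇒ H = (1/2, 1/2)
2. S is the midpoint of LH ⇒ S = (11/4, -1/4)
3. T lies on line GS with GT:TS = -4:1 ⇒ T = (11/3, -2/3)
4. D is the centroid of triangle TBG ⇒ D = (14/9, 1/9)
line QD meets BG at Y = (14/15, 1/15)
D = Q + t·(Y−Q) with t = 5/3, so QD:DY = 5/3:-2/3

QD:DY = -5/2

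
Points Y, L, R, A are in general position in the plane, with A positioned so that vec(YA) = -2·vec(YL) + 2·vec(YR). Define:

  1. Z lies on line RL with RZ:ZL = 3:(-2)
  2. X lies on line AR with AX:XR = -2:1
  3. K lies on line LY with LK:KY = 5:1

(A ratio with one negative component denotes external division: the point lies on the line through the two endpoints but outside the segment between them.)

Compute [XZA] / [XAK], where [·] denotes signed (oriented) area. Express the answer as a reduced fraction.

[XZA]:[XAK] = -18/11

Assign Y = (0, 0), L = (1, 0), R = (0, 1), A = (-2, 2) — the answer is frame-independent, so this choice is without loss of generality.
1. Z lies on line RL with RZ:ZL = 3:(-2) ⇒ Z = (3, -2)
2. X lies on line AR with AX:XR = -2:1 ⇒ X = (2, 0)
3. K lies on line LY with LK:KY = 5:1 ⇒ K = (1/6, 0)
2·[XZA] = -6, 2·[XAK] = 11/3
[XZA]:[XAK] = -6:11/3 = -18/11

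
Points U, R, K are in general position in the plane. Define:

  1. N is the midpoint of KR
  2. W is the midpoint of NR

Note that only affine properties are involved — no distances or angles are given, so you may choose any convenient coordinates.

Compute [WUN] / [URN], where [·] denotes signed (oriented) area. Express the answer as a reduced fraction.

[WUN]:[URN] = -1/2

Choose coordinates U = (0, 0), R = (1, 0), K = (0, 1).
1. N is the midpoint of KR ⇒ N = (1/2, 1/2)
2. W is the midpoint of NR ⇒ W = (3/4, 1/4)
2·[WUN] = -1/4, 2·[URN] = 1/2
[WUN]:[URN] = -1/4:1/2 = -1/2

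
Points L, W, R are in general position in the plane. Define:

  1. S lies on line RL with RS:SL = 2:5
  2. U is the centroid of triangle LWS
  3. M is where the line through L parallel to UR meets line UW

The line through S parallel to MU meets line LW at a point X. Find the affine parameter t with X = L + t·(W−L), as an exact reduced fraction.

t = 2

Work in coordinates with L = (0, 0), W = (1, 0), R = (0, 1).
1. S lies on line RL with RS:SL = 2:5 ⇒ S = (0, 5/7)
2. U is the centroid of triangle LWS ⇒ U = (1/3, 5/21)
3. M is where the line through L parallel to UR meets line UW ⇒ M = (-5/27, 80/189)
through S parallel to MU: direction (14/27, -5/27); meets LW at X = (2, 0)
X = L + t·(W−L) with t = 2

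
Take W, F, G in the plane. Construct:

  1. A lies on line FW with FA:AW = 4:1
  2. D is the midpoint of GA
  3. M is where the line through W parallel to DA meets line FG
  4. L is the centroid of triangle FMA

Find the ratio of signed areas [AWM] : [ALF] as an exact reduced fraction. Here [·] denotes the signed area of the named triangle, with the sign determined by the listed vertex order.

Choose coordinates W = (0, 0), F = (1, 0), G = (0, 1).
1. A lies on line FW with FA:AW = 4:1 ⇒ A = (1/5, 0)
2. D is the midpoint of GA ⇒ D = (1/10, 1/2)
3. M is where the line through W parallel to DA meets line FG ⇒ M = (-1/4, 5/4)
4. L is the centroid of triangle FMA ⇒ L = (19/60, 5/12)
2·[AWM] = -1/4, 2·[ALF] = -1/3
[AWM]:[ALF] = -1/4:-1/3 = 3/4

[AWM]:[ALF] = 3/4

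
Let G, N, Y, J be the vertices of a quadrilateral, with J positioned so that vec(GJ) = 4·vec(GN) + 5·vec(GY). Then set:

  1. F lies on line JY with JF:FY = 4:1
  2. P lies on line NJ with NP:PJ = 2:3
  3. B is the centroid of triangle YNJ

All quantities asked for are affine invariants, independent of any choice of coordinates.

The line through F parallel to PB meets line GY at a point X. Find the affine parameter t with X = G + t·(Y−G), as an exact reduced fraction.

Set G = (0, 0), N = (1, 0), Y = (0, 1), J = (4, 5); any affine frame gives the same invariant.
1. F lies on line JY with JF:FY = 4:1 ⇒ F = (4/5, 9/5)
2. P lies on line NJ with NP:PJ = 2:3 ⇒ P = (11/5, 2)
3. B is the centroid of triangle YNJ ⇒ B = (5/3, 2)
through F parallel to PB: direction (-8/15, 0); meets GY at X = (0, 9/5)
X = G + t·(Y−G) with t = 9/5

t = 9/5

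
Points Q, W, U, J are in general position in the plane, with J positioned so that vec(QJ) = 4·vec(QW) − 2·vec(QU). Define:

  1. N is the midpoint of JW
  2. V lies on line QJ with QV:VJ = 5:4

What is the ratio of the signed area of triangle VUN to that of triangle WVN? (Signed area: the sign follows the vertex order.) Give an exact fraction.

[VUN]:[WVN] = -15/8

Set Q = (0, 0), W = (1, 0), U = (0, 1), J = (4, -2); any affine frame gives the same invariant.
1. N is the midpoint of JW ⇒ N = (5/2, -1)
2. V lies on line QJ with QV:VJ = 5:4 ⇒ V = (20/9, -10/9)
2·[VUN] = -5/6, 2·[WVN] = 4/9
[VUN]:[WVN] = -5/6:4/9 = -15/8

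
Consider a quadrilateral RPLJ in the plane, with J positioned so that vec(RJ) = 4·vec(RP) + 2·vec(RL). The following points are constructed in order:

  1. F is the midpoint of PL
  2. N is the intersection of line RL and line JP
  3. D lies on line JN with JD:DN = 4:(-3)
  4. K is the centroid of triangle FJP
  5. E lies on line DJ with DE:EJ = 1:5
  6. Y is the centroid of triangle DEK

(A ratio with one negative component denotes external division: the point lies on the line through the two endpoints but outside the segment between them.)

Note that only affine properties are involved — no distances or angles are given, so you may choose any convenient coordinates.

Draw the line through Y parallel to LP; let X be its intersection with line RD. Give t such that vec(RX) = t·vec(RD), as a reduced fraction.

t = 154/279

Assign R = (0, 0), P = (1, 0), L = (0, 1), J = (4, 2) — the answer is frame-independent, so this choice is without loss of generality.
1. F is the midpoint of PL ⇒ F = (1/2, 1/2)
2. N is the intersection of line RL and line JP ⇒ N = (0, -2/3)
3. D lies on line JN with JD:DN = 4:(-3) ⇒ D = (-12, -26/3)
4. K is the centroid of triangle FJP ⇒ K = (11/6, 5/6)
5. E lies on line DJ with DE:EJ = 1:5 ⇒ E = (-28/3, -62/9)
6. Y is the centroid of triangle DEK ⇒ Y = (-13/2, -265/54)
through Y parallel to LP: direction (1, -1); meets RD at X = (-616/93, -4004/837)
X = R + t·(D−R) with t = 154/279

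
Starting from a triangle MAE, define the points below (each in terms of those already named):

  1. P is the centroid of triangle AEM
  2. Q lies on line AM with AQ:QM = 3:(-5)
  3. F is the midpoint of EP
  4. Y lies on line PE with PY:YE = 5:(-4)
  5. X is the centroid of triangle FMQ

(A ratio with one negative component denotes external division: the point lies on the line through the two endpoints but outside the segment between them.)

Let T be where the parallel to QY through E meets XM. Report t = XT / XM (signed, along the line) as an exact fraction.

t = 5/74

Assign M = (0, 0), A = (1, 0), E = (0, 1) — the answer is frame-independent, so this choice is without loss of generality.
1. P is the centroid of triangle AEM ⇒ P = (1/3, 1/3)
2. Q lies on line AM with AQ:QM = 3:(-5) ⇒ Q = (5/2, 0)
3. F is the midpoint of EP ⇒ F = (1/6, 2/3)
4. Y lies on line PE with PY:YE = 5:(-4) ⇒ Y = (-4/3, 11/3)
5. X is the centroid of triangle FMQ ⇒ X = (8/9, 2/9)
through E parallel to QY: direction (-23/6, 11/3); meets XM at T = (92/111, 23/111)
T = X + t·(M−X) with t = 5/74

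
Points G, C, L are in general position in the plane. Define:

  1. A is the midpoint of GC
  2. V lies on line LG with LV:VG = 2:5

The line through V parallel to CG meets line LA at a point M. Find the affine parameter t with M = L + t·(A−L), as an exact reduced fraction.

Work in coordinates with G = (0, 0), C = (1, 0), L = (0, 1).
1. A is the midpoint of GC ⇒ A = (1/2, 0)
2. V lies on line LG with LV:VG = 2:5 ⇒ V = (0, 5/7)
through V parallel to CG: direction (-1, 0); meets LA at M = (1/7, 5/7)
M = L + t·(A−L) with t = 2/7

t = 2/7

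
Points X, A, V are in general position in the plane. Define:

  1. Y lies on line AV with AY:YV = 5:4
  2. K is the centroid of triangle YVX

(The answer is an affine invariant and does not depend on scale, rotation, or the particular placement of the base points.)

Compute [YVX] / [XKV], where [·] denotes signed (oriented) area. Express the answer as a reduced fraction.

Choose coordinates X = (0, 0), A = (1, 0), V = (0, 1).
1. Y lies on line AV with AY:YV = 5:4 ⇒ Y = (4/9, 5/9)
2. K is the centroid of triangle YVX ⇒ K = (4/27, 14/27)
2·[YVX] = 4/9, 2·[XKV] = 4/27
[YVX]:[XKV] = 4/9:4/27 = 3

[YVX]:[XKV] = 3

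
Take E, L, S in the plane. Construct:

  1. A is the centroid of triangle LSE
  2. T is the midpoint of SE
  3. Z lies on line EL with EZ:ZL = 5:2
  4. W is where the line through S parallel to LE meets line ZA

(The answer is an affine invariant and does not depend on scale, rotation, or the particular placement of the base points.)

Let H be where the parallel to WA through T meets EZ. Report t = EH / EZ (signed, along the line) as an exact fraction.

Set E = (0, 0), L = (1, 0), S = (0, 1); any affine frame gives the same invariant.
1. A is the centroid of triangle LSE ⇒ A = (1/3, 1/3)
2. T is the midpoint of SE ⇒ T = (0, 1/2)
3. Z lies on line EL with EZ:ZL = 5:2 ⇒ Z = (5/7, 0)
4. W is where the line through S parallel to LE meets line ZA ⇒ W = (-3/7, 1)
through T parallel to WA: direction (16/21, -2/3); meets EZ at H = (4/7, 0)
H = E + t·(Z−E) with t = 4/5

t = 4/5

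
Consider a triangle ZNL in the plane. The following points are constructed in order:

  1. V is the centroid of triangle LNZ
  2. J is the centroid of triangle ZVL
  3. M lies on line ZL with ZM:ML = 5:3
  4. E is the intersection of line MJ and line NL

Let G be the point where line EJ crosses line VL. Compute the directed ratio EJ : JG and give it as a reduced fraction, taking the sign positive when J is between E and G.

EJ:JG = 4/5

Set Z = (0, 0), N = (1, 0), L = (0, 1); any affine frame gives the same invariant.
1. V is the centroid of triangle LNZ ⇒ V = (1/3, 1/3)
2. J is the centroid of triangle ZVL ⇒ J = (1/9, 4/9)
3. M lies on line ZL with ZM:ML = 5:3 ⇒ M = (0, 5/8)
4. E is the intersection of line MJ and line NL ⇒ E = (-3/5, 8/5)
line EJ meets VL at G = (1, -1)
J = E + t·(G−E) with t = 4/9, so EJ:JG = 4/9:5/9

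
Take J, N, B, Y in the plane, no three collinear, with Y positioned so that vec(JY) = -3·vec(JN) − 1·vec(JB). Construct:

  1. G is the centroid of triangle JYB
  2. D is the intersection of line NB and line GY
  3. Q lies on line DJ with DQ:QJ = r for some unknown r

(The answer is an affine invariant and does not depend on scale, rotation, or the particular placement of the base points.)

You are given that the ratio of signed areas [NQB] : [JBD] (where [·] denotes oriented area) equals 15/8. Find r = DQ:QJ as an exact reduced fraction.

Assign J = (0, 0), N = (1, 0), B = (0, 1), Y = (-3, -1) — the answer is frame-independent, so this choice is without loss of generality.
1. G is the centroid of triangle JYB ⇒ G = (-1, 0)
2. D is the intersection of line NB and line GY ⇒ D = (1/3, 2/3)
3. With DQ:QJ = r, write λ = r/(r+1) so Q = D + λ·(J−D); Q is affine-linear in λ
Every point depending on Q is an affine combination of Q and λ-independent points, so each such coordinate is linear in λ; the λ² term in each signed area is a multiple of (J−D)×(J−D) = 0, so 2·[NQB] and 2·[JBD] are each linear in λ. Evaluating at λ=0 and λ=1:
  2·[NQB] = −λ,   2·[JBD] = -1/3
So [NQB]:[JBD] = (−λ) / (-1/3). Setting this equal to 15/8:
  −λ = 15/8·(-1/3)  ⇒  λ = 5/8
Then r = λ/(1−λ) = (5/8)/(3/8) = 5/3. Check: with r = 5/3, Q = (1/8, 1/4) and [NQB]:[JBD] = 15/8 as required.

r = 5/3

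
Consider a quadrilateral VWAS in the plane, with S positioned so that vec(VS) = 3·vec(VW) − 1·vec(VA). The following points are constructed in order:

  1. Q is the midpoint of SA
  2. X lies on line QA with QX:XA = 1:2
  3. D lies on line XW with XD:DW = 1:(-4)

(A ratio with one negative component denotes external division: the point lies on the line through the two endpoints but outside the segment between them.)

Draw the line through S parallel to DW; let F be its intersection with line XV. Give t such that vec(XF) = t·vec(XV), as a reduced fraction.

Work in coordinates with V = (0, 0), W = (1, 0), A = (0, 1), S = (3, -1).
1. Q is the midpoint of SA ⇒ Q = (3/2, 0)
2. X lies on line QA with QX:XA = 1:2 ⇒ X = (1, 1/3)
3. D lies on line XW with XD:DW = 1:(-4) ⇒ D = (1, 4/9)
through S parallel to DW: direction (0, -4/9); meets XV at F = (3, 1)
F = X + t·(V−X) with t = -2

t = -2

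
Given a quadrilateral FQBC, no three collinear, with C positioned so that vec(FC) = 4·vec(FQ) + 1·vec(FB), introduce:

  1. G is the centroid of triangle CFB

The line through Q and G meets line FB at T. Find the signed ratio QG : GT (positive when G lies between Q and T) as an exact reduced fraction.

Set F = (0, 0), Q = (1, 0), B = (0, 1), C = (4, 1); any affine frame gives the same invariant.
1. G is the centroid of triangle CFB ⇒ G = (4/3, 2/3)
line QG meets FB at T = (0, -2)
G = Q + t·(T−Q) with t = -1/3, so QG:GT = -1/3:4/3

QG:GT = -1/4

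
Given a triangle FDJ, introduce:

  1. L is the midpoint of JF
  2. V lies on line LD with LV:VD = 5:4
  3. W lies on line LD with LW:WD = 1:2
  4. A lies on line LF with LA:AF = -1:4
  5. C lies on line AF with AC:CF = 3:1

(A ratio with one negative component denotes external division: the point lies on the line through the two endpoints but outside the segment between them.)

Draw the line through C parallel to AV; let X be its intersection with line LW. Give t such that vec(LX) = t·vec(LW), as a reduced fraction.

Choose coordinates F = (0, 0), D = (1, 0), J = (0, 1).
1. L is the midpoint of JF ⇒ L = (0, 1/2)
2. V lies on line LD with LV:VD = 5:4 ⇒ V = (5/9, 2/9)
3. W lies on line LD with LW:WD = 1:2 ⇒ W = (1/3, 1/3)
4. A lies on line LF with LA:AF = -1:4 ⇒ A = (0, 2/3)
5. C lies on line AF with AC:CF = 3:1 ⇒ C = (0, 1/6)
through C parallel to AV: direction (5/9, -4/9); meets LW at X = (-10/9, 19/18)
X = L + t·(W−L) with t = -10/3

t = -10/3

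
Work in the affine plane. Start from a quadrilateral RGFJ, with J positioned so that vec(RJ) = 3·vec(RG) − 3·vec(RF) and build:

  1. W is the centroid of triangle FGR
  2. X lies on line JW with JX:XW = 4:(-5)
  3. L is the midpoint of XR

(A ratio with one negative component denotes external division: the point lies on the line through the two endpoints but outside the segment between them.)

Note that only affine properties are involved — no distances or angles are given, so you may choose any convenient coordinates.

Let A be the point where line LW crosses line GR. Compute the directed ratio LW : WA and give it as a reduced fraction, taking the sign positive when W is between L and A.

Set R = (0, 0), G = (1, 0), F = (0, 1), J = (3, -3); any affine frame gives the same invariant.
1. W is the centroid of triangle FGR ⇒ W = (1/3, 1/3)
2. X lies on line JW with JX:XW = 4:(-5) ⇒ X = (41/3, -49/3)
3. L is the midpoint of XR ⇒ L = (41/6, -49/6)
line LW meets GR at A = (10/17, 0)
W = L + t·(A−L) with t = 51/49, so LW:WA = 51/49:-2/49

LW:WA = -51/2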